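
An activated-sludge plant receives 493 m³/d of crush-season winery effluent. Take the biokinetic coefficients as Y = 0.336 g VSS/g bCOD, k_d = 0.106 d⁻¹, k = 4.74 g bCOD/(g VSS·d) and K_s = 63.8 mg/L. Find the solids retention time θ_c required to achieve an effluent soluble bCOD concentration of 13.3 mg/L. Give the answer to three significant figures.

From 1/θ_c = Y·k·S/(K_s + S) − k_d: Y·k·S/(K_s+S) = 0.336 × 4.74 × 13.3 / (63.8 + 13.3) = 0.2747 d⁻¹.
Then 1/θ_c = μ − k_d = 0.2747 − 0.106 = 0.1687 d⁻¹, giving θ_c = 5.926 d.

θ_c ≈ 5.93 d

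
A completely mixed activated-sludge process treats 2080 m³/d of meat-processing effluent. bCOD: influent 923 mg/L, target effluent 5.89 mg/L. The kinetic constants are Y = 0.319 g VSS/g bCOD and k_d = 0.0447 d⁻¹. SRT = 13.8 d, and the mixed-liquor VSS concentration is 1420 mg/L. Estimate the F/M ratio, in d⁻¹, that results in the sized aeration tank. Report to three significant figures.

F/M ≈ 0.370 d⁻¹

From the SRT design equation V = Y Q (S₀−S) θ_c / [X (1 + k_d θ_c)] = 0.319 × 2080 × (923 − 5.89) × 13.8 / [1420 × (1 + 0.0447 × 13.8)] = 8.4×10^6 / 2296 = 3658 m³.
F/M = Q·S₀ / (V·X) = 2080 × 923 / (3658 × 1420) = 0.3696 g bCOD·(g VSS·d)⁻¹.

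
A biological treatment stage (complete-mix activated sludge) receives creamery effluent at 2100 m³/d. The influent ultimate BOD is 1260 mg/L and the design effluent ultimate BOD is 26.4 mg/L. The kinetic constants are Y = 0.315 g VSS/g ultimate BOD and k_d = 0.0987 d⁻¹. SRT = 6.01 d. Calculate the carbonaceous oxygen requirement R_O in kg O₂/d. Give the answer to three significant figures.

The observed yield is Y_obs = Y/(1 + k_d·θ_c) = 0.315 / (1 + 0.0987 × 6.01) = 0.315 / 1.593 = 0.1977 g VSS per g ultimate BOD removed.
Mass of ultimate BOD removed per day: Q(S₀ − S) = 2100 × 1234 g/m³ = 2591 kg/d.
P_X = Y_obs·Q·(S₀ − S) = 0.1977 × 2591 = 512.2 kg VSS/d.
R_O = Q·ΔS − 1.42 P_X = 2591 − 727.3 = 1863 kg O₂/d.

R_O ≈ 1860 kg O₂/d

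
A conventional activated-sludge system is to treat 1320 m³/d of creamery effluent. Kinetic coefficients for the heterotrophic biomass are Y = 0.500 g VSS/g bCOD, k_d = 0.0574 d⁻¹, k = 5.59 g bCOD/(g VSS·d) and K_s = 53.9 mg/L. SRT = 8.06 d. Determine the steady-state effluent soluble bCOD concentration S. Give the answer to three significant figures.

From the Monod/SRT balance for a CMAS, S = K_s·(1+k_d θ_c)/[θ_c·(Y k − k_d) − 1] = 53.9 × (1 + 0.0574 × 8.06) / [8.06 × (0.500 × 5.59 − 0.0574) − 1] = 78.84 / 21.07 = 3.743 mg/L.

S ≈ 3.74 mg/L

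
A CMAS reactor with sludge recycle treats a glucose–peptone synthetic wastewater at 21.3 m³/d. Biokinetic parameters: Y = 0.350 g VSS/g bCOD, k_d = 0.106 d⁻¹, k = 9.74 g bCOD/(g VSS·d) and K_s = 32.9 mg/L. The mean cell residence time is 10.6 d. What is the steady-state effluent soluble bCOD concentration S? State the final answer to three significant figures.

Effluent substrate depends only on kinetics and SRT: S = K_s(1 + k_d θ_c) / [θ_c(Yk − k_d) − 1] = 32.9 × (1 + 0.106 × 10.6) / [10.6 × (0.350 × 9.74 − 0.106) − 1] = 69.87 / 34.01 = 2.054 mg/L.

S ≈ 2.05 mg/L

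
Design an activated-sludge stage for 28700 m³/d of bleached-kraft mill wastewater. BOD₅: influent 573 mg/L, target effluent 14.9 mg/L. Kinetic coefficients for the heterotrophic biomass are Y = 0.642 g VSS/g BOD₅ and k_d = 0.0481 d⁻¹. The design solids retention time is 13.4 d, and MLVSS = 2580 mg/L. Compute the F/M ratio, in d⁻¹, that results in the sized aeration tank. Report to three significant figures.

Rearranging the biomass balance for a CMAS with decay, V = Y·Q·ΔS·θ_c / [X·(1+k_d θ_c)] = 0.642 × 28700 × (573 − 14.9) × 13.4 / [2580 × (1 + 0.0481 × 13.4)] = 1.38×10^8 / 4243 = 32477 m³.
Food-to-microorganism ratio F/M = Q S₀ / (V X) = 28700 × 573 / (32477 × 2580) = 0.1963 d⁻¹.

F/M ≈ 0.196 d⁻¹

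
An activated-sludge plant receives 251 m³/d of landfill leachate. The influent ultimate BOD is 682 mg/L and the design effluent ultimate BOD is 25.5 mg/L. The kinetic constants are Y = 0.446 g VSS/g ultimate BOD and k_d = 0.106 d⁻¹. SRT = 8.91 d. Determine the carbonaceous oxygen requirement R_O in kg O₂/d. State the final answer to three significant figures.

R_O ≈ 111 kg O₂/d

The observed yield is Y_obs = Y/(1 + k_d·θ_c) = 0.446 / (1 + 0.106 × 8.91) = 0.446 / 1.944 = 0.2294 g VSS per g ultimate BOD removed.
Q·(S₀ − S) = 251 × (682 − 25.5) × 10⁻³ = 164.8 kg/d removed.
Net sludge production P_X = 0.2294 × 164.8 = 37.80 kg VSS/d.
R_O = Q·(S₀ − S) − 1.42·P_X = 164.8 − 1.42 × 37.80 = 111.1 kg O₂/d.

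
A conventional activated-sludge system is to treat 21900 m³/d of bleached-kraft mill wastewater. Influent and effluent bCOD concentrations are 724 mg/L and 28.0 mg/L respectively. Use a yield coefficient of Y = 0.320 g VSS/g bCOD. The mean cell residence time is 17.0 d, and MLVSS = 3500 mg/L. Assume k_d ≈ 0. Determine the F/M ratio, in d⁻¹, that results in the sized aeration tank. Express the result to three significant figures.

F/M ≈ 0.191 d⁻¹

Biomass mass balance (decay neglected): V·X = Y·Q·(S₀ − S)·θ_c, so V = 0.320 × 21900 × (724 − 28.0) × 17.0 / 3500 = 23691 m³.
F/M = applied load / biomass = Q·S₀/(V·X) = 21900 × 724 / (23691 × 3500) = 0.1912 d⁻¹.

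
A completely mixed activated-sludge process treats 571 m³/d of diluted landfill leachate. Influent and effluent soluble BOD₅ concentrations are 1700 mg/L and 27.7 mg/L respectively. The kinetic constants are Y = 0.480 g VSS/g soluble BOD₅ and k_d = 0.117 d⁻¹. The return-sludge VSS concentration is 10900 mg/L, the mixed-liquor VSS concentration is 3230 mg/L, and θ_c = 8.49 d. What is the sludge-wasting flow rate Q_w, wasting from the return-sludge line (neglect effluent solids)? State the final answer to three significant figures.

Q_w ≈ 21.1 m³/d

Rearranging the biomass balance for a CMAS with decay, V = Y·Q·ΔS·θ_c / [X·(1+k_d θ_c)] = 0.480 × 571 × (1700 − 27.7) × 8.49 / [3230 × (1 + 0.117 × 8.49)] = 3.89×10^6 / 6438 = 604.4 m³.
θ_c = V·X/(Q_w·X_r) when wasting from the recycle, so Q_w = V·X/(θ_c·X_r) = 604.4 × 3230 / (8.49 × 10900) = 21.10 m³/d.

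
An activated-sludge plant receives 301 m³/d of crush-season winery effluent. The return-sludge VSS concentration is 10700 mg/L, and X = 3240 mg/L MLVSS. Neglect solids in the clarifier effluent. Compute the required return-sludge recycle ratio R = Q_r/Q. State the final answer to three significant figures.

R = Q_r/Q = X/(X_r − X) = 3240 / (10700 − 3240) = 0.4343.

R ≈ 0.434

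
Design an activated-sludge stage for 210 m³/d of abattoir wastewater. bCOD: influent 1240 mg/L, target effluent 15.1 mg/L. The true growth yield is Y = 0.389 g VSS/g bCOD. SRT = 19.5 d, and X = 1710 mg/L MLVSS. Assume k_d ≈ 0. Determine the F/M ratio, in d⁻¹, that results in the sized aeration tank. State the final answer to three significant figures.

F/M ≈ 0.133 d⁻¹

V·X = Y·Q·ΔS·θ_c gives V = 0.389 × 210 × (1240 − 15.1) × 19.5 / 1710 = 1141 m³.
Food-to-microorganism ratio F/M = Q S₀ / (V X) = 210 × 1240 / (1141 × 1710) = 0.1335 d⁻¹.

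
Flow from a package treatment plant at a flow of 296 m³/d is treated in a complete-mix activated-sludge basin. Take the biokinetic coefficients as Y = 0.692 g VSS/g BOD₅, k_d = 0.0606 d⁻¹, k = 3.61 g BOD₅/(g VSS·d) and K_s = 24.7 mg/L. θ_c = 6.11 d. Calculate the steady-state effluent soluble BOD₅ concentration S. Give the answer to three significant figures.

From the Monod/SRT balance for a CMAS, S = K_s·(1+k_d θ_c)/[θ_c·(Y k − k_d) − 1] = 24.7 × (1 + 0.0606 × 6.11) / [6.11 × (0.692 × 3.61 − 0.0606) − 1] = 33.85 / 13.89 = 2.436 mg/L.

S ≈ 2.44 mg/L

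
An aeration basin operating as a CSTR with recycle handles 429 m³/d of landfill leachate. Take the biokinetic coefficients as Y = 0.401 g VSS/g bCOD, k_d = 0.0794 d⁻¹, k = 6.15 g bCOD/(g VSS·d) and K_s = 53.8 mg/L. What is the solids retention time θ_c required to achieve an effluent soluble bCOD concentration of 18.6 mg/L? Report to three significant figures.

θ_c ≈ 1.80 d

Specific growth rate at S = 18.6 mg/L: μ = YkS/(K_s+S) = 0.401·6.15·18.6/(53.8+18.6) = 0.6336 d⁻¹.
1/θ_c = 0.6336 − 0.0794 = 0.5542 d⁻¹, so θ_c = 1.805 d.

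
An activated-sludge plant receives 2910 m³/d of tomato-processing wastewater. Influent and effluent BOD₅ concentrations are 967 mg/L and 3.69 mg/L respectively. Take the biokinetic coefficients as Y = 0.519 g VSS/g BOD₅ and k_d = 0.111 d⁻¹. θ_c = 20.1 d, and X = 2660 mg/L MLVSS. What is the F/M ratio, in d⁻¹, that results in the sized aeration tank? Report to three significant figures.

F/M ≈ 0.311 d⁻¹

Steady-state biomass mass balance: V·X·(1 + k_d·θ_c) = Y·Q·(S₀ − S)·θ_c, so V = 0.519 × 2910 × (967 − 3.69) × 20.1 / [2660 × (1 + 0.111 × 20.1)] = 2.92×10^7 / 8595 = 3402 m³.
F/M = applied load / biomass = Q·S₀/(V·X) = 2910 × 967 / (3402 × 2660) = 0.3109 d⁻¹.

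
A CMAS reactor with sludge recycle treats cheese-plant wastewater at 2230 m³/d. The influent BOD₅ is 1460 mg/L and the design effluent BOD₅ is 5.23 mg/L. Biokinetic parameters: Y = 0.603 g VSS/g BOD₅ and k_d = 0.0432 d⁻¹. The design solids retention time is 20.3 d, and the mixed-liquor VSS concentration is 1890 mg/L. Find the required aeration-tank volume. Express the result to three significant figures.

From the SRT design equation V = Y Q (S₀−S) θ_c / [X (1 + k_d θ_c)] = 0.603 × 2230 × (1460 − 5.23) × 20.3 / [1890 × (1 + 0.0432 × 20.3)] = 3.97×10^7 / 3547 = 11194 m³.

V ≈ 11200 m³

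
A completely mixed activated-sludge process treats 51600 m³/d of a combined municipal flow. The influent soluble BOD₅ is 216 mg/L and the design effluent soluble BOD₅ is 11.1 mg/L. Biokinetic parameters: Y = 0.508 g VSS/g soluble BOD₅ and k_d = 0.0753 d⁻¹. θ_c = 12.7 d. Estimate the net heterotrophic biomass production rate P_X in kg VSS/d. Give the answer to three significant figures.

The observed yield is Y_obs = Y/(1 + k_d·θ_c) = 0.508 / (1 + 0.0753 × 12.7) = 0.508 / 1.956 = 0.2597 g VSS per g soluble BOD₅ removed.
Mass of soluble BOD₅ removed per day: Q(S₀ − S) = 51600 × 204.9 g/m³ = 10573 kg/d.
Biomass produced: P_X = Y_obs·Q·ΔS = 0.2597 × 10573 ≈ 2745 kg VSS/d.

P_X ≈ 2750 kg VSS/d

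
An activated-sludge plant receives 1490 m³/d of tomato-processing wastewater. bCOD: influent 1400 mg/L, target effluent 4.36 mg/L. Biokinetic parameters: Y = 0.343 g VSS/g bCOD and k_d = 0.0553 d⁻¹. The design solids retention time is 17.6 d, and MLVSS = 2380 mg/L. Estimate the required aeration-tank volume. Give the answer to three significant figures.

V ≈ 2670 m³

From the SRT design equation V = Y Q (S₀−S) θ_c / [X (1 + k_d θ_c)] = 0.343 × 1490 × (1400 − 4.36) × 17.6 / [2380 × (1 + 0.0553 × 17.6)] = 1.26×10^7 / 4696 = 2673 m³.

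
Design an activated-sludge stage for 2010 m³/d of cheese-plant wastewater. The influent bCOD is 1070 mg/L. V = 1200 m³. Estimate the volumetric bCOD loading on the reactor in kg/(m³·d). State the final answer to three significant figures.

L_v ≈ 1.79 kg bCOD/(m³·d)

Volumetric loading L_v = Q·S₀ / V = 2010 × 1070 g/m³ / 1200 m³ = 1792 g/(m³·d) = 1.792 kg bCOD/(m³·d).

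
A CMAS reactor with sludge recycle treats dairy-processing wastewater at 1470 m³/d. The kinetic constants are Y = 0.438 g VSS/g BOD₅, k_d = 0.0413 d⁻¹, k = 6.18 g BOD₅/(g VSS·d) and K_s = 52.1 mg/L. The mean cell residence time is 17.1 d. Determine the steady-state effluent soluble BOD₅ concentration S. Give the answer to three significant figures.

S ≈ 1.99 mg/L

Effluent substrate depends only on kinetics and SRT: S = K_s(1 + k_d θ_c) / [θ_c(Yk − k_d) − 1] = 52.1 × (1 + 0.0413 × 17.1) / [17.1 × (0.438 × 6.18 − 0.0413) − 1] = 88.89 / 44.58 = 1.994 mg/L.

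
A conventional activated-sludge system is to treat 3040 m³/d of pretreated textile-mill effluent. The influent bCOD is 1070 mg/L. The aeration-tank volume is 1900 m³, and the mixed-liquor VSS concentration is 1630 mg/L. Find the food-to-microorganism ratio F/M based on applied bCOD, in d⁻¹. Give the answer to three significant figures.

F/M = applied load / biomass = Q·S₀/(V·X) = 3040 × 1070 / (1900 × 1630) = 1.050 d⁻¹.

F/M ≈ 1.05 d⁻¹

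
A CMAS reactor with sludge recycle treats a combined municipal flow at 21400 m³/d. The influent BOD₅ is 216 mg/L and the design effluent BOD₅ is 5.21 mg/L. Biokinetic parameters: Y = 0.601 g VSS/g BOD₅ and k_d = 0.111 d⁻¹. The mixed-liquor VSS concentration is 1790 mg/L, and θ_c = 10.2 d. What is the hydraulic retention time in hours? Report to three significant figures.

Rearranging the biomass balance for a CMAS with decay, V = Y·Q·ΔS·θ_c / [X·(1+k_d θ_c)] = 0.601 × 21400 × (216 − 5.21) × 10.2 / [1790 × (1 + 0.111 × 10.2)] = 2.77×10^7 / 3817 = 7245 m³.
τ = V/Q = 7245/21400 = 0.3386 d, or 8.126 h.

τ ≈ 8.13 h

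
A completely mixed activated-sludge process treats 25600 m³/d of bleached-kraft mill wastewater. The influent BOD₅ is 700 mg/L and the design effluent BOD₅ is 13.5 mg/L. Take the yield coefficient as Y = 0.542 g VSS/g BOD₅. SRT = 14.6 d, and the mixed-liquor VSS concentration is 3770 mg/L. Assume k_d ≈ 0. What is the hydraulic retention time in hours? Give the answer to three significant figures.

Biomass mass balance (decay neglected): V·X = Y·Q·(S₀ − S)·θ_c, so V = 0.542 × 25600 × (700 − 13.5) × 14.6 / 3770 = 36889 m³.
τ = V/Q = 36889/25600 = 1.441 d, or 34.58 h.

τ ≈ 34.6 h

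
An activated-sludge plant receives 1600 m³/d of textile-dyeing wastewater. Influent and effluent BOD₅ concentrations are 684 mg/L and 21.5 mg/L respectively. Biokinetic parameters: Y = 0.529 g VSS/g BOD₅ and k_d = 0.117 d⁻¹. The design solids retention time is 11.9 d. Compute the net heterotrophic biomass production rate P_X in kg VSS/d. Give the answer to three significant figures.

P_X ≈ 234 kg VSS/d

The observed yield is Y_obs = Y/(1 + k_d·θ_c) = 0.529 / (1 + 0.117 × 11.9) = 0.529 / 2.392 = 0.2211 g VSS per g BOD₅ removed.
Substrate removed = Q·(S₀ − S) = 1600 m³/d × (684 − 21.5) g/m³ = 1.06×10^6 g/d = 1060 kg/d.
P_X = Y_obs · Q(S₀ − S) = 0.2211 × 1060 = 234.4 kg VSS/d.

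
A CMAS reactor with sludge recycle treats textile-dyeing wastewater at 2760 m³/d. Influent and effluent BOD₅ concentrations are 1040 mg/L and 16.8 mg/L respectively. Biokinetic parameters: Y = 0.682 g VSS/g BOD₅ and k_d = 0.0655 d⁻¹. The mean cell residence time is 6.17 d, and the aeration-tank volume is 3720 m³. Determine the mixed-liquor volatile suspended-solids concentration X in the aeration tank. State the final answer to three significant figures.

X = Y·Q·ΔS·θ_c / [V·(1 + k_d θ_c)] = 0.682 × 2760 × (1040 − 16.8) × 6.17 / [3720 × (1 + 0.0655 × 6.17)] = 2275 mg/L.

X ≈ 2280 mg/L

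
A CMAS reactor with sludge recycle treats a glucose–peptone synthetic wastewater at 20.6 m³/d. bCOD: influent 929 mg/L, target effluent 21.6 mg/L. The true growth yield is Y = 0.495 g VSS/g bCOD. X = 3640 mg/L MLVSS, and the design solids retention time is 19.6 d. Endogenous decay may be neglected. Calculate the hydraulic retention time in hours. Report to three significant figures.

V·X = Y·Q·ΔS·θ_c gives V = 0.495 × 20.6 × (929 − 21.6) × 19.6 / 3640 = 49.82 m³.
Hydraulic retention time τ = V/Q = 49.82 / 20.6 = 2.419 d = 58.05 h.

τ ≈ 58.0 h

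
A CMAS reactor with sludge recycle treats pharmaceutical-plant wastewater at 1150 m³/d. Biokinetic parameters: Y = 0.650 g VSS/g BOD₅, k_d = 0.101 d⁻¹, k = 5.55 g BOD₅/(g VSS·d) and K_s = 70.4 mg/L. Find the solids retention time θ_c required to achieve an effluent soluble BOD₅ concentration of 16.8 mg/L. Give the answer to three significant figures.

θ_c ≈ 1.68 d

From 1/θ_c = Y·k·S/(K_s + S) − k_d: Y·k·S/(K_s+S) = 0.650 × 5.55 × 16.8 / (70.4 + 16.8) = 0.6950 d⁻¹.
1/θ_c = 0.6950 − 0.101 = 0.5940 d⁻¹, so θ_c = 1.683 d.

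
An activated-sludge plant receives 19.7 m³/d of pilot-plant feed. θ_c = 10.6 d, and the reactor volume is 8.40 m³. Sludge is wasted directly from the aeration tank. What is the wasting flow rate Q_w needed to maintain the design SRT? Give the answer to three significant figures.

Q_w ≈ 0.792 m³/d

Wasting from the aeration tank: Q_w = V / θ_c = 8.400 / 10.6 = 0.7925 m³/d.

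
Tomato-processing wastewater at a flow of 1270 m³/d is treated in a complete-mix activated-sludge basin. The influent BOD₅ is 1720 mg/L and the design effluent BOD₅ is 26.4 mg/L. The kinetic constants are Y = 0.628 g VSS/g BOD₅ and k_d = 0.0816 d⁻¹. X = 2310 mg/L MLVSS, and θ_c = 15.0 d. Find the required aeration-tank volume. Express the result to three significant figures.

From the SRT design equation V = Y Q (S₀−S) θ_c / [X (1 + k_d θ_c)] = 0.628 × 1270 × (1720 − 26.4) × 15.0 / [2310 × (1 + 0.0816 × 15.0)] = 2.03×10^7 / 5137 = 3944 m³.

V ≈ 3940 m³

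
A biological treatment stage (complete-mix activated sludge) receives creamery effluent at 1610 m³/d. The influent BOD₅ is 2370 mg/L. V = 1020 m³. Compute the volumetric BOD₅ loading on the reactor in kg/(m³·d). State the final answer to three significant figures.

Applied BOD₅ load per unit volume = Q·S₀/V = (1610 × 2370/1000)/1020 = 3.741 kg BOD₅·m⁻³·d⁻¹.

L_v ≈ 3.74 kg BOD₅/(m³·d)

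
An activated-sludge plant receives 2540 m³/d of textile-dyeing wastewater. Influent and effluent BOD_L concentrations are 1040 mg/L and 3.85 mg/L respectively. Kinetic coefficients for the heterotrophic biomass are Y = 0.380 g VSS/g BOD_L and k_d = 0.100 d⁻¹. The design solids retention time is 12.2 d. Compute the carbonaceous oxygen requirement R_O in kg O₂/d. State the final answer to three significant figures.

Observed yield with endogenous decay: Y_obs = Y / (1 + k_d·θ_c) = 0.380 / (1 + 0.100 × 12.2) = 0.380 / 2.220 = 0.1712 g VSS/g BOD_L.
Q·(S₀ − S) = 2540 × (1040 − 3.85) × 10⁻³ = 2632 kg/d removed.
P_X = Y_obs·Q·(S₀ − S) = 0.1712 × 2632 = 450.5 kg VSS/d.
Carbonaceous O₂ demand = substrate oxidised − cell-mass equivalent = 2632 − 1.42 × 450.5 = 1992 kg O₂/d.

R_O ≈ 1990 kg O₂/d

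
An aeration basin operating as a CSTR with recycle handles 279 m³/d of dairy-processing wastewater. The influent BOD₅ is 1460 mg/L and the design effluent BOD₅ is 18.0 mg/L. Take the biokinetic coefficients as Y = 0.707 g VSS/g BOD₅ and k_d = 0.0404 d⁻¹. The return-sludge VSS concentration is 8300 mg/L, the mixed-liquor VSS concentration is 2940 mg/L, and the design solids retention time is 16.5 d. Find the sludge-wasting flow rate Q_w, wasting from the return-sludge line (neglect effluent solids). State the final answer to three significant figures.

Rearranging the biomass balance for a CMAS with decay, V = Y·Q·ΔS·θ_c / [X·(1+k_d θ_c)] = 0.707 × 279 × (1460 − 18.0) × 16.5 / [2940 × (1 + 0.0404 × 16.5)] = 4.69×10^6 / 4900 = 957.8 m³.
Wasting from the return line (neglecting effluent solids): Q_w = V·X / (θ_c·X_r) = 957.8 × 2940 / (16.5 × 8300) = 20.56 m³/d.

Q_w ≈ 20.6 m³/d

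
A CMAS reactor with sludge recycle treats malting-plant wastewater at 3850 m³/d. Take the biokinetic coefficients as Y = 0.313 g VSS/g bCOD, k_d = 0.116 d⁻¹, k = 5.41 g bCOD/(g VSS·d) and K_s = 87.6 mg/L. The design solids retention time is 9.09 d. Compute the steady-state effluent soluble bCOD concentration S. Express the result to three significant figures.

From the Monod/SRT balance for a CMAS, S = K_s·(1+k_d θ_c)/[θ_c·(Y k − k_d) − 1] = 87.6 × (1 + 0.116 × 9.09) / [9.09 × (0.313 × 5.41 − 0.116) − 1] = 180.0 / 13.34 = 13.49 mg/L.

S ≈ 13.5 mg/L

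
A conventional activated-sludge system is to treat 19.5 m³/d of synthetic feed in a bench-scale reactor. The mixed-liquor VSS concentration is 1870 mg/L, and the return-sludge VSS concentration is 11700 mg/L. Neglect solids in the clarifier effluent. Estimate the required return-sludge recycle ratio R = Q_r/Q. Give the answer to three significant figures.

R = Q_r/Q = X/(X_r − X) = 1870 / (11700 − 1870) = 0.1902.

R ≈ 0.190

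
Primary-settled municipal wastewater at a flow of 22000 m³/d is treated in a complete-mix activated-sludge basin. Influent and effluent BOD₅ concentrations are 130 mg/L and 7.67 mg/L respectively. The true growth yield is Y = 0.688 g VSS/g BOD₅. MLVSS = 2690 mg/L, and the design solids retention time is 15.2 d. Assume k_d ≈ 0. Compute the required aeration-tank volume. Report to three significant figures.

V ≈ 10500 m³

V·X = Y·Q·ΔS·θ_c gives V = 0.688 × 22000 × (130 − 7.67) × 15.2 / 2690 = 10462 m³.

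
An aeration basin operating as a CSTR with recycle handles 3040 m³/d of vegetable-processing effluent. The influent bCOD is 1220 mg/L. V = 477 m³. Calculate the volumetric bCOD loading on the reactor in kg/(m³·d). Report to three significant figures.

L_v = Q S₀ / V = 3040 × 1220 × 10⁻³ / 477.0 = 7.775 kg/(m³·d).

L_v ≈ 7.78 kg bCOD/(m³·d)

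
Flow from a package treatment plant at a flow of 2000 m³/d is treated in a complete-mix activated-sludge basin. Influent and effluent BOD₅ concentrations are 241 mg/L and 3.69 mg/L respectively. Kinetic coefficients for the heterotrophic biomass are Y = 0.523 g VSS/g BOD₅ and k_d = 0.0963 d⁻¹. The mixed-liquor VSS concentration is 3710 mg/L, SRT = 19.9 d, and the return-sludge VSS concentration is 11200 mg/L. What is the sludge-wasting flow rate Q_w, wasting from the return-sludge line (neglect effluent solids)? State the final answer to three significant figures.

Q_w ≈ 7.60 m³/d

Steady-state biomass mass balance: V·X·(1 + k_d·θ_c) = Y·Q·(S₀ − S)·θ_c, so V = 0.523 × 2000 × (241 − 3.69) × 19.9 / [3710 × (1 + 0.0963 × 19.9)] = 4.94×10^6 / 10820 = 456.5 m³.
Q_w = (V·X)/(θ_c X_r) = 456.5 × 3710 / (19.9 × 11200) = 7.600 m³/d.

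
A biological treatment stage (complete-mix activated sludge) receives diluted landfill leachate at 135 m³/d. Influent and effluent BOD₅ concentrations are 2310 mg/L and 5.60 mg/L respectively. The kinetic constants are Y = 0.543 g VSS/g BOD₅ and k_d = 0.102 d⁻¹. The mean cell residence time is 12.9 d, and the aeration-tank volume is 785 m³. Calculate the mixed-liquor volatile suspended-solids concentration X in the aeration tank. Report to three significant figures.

X ≈ 1200 mg/L

Solving the biomass balance for X: X = Y Q (S₀−S) θ_c / [V (1+k_d θ_c)] = 0.543 × 135 × (2310 − 5.60) × 12.9 / [785 × (1 + 0.102 × 12.9)] = 1199 mg/L.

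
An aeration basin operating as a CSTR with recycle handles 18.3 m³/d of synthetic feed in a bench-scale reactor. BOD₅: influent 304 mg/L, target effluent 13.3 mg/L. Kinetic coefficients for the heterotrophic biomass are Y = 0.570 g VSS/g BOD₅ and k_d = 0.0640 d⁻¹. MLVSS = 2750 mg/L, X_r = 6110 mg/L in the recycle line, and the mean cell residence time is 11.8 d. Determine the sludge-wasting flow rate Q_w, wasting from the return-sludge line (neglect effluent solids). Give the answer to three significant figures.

Steady-state biomass mass balance: V·X·(1 + k_d·θ_c) = Y·Q·(S₀ − S)·θ_c, so V = 0.570 × 18.3 × (304 − 13.3) × 11.8 / [2750 × (1 + 0.0640 × 11.8)] = 3.58×10^4 / 4827 = 7.413 m³.
Q_w = (V·X)/(θ_c X_r) = 7.413 × 2750 / (11.8 × 6110) = 0.2828 m³/d.

Q_w ≈ 0.283 m³/d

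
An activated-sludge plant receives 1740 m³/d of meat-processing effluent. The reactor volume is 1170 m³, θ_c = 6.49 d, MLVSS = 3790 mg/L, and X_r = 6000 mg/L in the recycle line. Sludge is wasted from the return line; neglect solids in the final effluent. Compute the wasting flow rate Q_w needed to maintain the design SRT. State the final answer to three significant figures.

Wasting from the return line (neglecting effluent solids): Q_w = V·X / (θ_c·X_r) = 1170 × 3790 / (6.49 × 6000) = 113.9 m³/d.

Q_w ≈ 114 m³/d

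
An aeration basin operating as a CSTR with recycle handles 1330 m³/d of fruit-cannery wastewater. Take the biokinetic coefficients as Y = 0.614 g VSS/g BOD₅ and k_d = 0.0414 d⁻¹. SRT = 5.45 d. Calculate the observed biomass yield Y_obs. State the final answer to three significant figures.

Y_obs ≈ 0.501 g VSS/g BOD₅

Correct the yield for decay: Y_obs = Y/(1 + k_d θ_c) = 0.614 / (1 + 0.0414 × 5.45) = 0.614 / 1.226 = 0.5010.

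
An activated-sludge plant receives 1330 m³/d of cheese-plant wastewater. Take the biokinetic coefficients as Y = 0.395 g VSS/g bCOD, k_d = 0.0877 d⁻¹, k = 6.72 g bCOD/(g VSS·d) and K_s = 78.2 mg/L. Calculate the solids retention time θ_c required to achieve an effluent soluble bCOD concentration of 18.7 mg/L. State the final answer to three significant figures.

θ_c ≈ 2.36 d

From 1/θ_c = Y·k·S/(K_s + S) − k_d: Y·k·S/(K_s+S) = 0.395 × 6.72 × 18.7 / (78.2 + 18.7) = 0.5123 d⁻¹.
θ_c = 1/(μ − k_d) = 1/(0.5123 − 0.0877) = 1/0.4246 = 2.355 d.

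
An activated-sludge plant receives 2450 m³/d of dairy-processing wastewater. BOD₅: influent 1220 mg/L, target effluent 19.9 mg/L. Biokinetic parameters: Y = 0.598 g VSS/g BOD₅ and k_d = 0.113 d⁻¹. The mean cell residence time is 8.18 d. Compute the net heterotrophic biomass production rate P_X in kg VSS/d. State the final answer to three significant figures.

Y_obs = Y / (1 + k_d θ_c) = 0.598 / (1 + 0.113 × 8.18) = 0.598 / 1.924 = 0.3108.
Substrate removed = Q·(S₀ − S) = 2450 m³/d × (1220 − 19.9) g/m³ = 2.94×10^6 g/d = 2940 kg/d.
P_X = Y_obs · Q(S₀ − S) = 0.3108 × 2940 = 913.7 kg VSS/d.

P_X ≈ 914 kg VSS/d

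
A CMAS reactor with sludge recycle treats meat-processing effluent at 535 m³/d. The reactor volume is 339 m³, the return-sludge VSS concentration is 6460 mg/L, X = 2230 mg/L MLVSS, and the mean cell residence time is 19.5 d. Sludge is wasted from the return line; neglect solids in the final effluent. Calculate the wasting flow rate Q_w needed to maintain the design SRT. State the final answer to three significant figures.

Wasting from the return line (neglecting effluent solids): Q_w = V·X / (θ_c·X_r) = 339.0 × 2230 / (19.5 × 6460) = 6.001 m³/d.

Q_w ≈ 6.00 m³/d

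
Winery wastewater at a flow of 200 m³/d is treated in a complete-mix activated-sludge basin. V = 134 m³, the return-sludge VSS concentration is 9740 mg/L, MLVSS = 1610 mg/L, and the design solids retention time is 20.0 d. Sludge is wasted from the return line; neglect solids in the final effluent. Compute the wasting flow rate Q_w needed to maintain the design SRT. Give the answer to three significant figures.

Q_w ≈ 1.11 m³/d

Q_w = (V·X)/(θ_c X_r) = 134.0 × 1610 / (20.0 × 9740) = 1.107 m³/d.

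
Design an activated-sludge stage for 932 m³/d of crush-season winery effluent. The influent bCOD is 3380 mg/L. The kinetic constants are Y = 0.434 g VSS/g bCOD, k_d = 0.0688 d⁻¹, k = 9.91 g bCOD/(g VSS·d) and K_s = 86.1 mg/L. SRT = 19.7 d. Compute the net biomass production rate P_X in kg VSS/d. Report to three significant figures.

From the Monod/SRT balance for a CMAS, S = K_s·(1+k_d θ_c)/[θ_c·(Y k − k_d) − 1] = 86.1 × (1 + 0.0688 × 19.7) / [19.7 × (0.434 × 9.91 − 0.0688) − 1] = 202.8 / 82.37 = 2.462 mg/L.
Correct the yield for decay: Y_obs = Y/(1 + k_d θ_c) = 0.434 / (1 + 0.0688 × 19.7) = 0.434 / 2.355 = 0.1843.
Mass of bCOD removed per day: Q(S₀ − S) = 932 × 3378 g/m³ = 3148 kg/d.
Net biomass production P_X = Y_obs × Q·(S₀ − S) = 0.1843 × 3148 = 580.0 kg VSS/d.

P_X ≈ 580 kg VSS/d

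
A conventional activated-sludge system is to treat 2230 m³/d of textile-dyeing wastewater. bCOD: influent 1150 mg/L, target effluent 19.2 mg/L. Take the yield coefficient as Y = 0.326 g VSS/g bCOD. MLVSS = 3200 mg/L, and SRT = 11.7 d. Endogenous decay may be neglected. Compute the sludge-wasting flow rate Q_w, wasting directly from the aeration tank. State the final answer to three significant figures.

With k_d = 0 the design equation reduces to V = Y Q (S₀−S) θ_c / X = 0.326 × 2230 × (1150 − 19.2) × 11.7 / 3200 = 3006 m³.
For wasting at MLVSS concentration, Q_w = V/θ_c = 3006/11.7 = 256.9 m³/d.

Q_w ≈ 257 m³/d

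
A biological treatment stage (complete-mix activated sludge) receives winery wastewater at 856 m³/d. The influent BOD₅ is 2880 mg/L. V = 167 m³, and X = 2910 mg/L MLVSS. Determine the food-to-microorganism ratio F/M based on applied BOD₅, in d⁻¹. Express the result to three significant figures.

F/M ≈ 5.07 d⁻¹

F/M = Q·S₀ / (V·X) = 856 × 2880 / (167.0 × 2910) = 5.073 g BOD₅·(g VSS·d)⁻¹.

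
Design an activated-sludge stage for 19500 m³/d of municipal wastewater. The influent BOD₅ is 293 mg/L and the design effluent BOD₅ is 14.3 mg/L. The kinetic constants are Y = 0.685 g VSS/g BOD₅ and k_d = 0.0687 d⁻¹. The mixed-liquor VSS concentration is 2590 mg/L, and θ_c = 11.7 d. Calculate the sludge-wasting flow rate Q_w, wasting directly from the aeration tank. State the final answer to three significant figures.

Q_w ≈ 797 m³/d

Steady-state biomass mass balance: V·X·(1 + k_d·θ_c) = Y·Q·(S₀ − S)·θ_c, so V = 0.685 × 19500 × (293 − 14.3) × 11.7 / [2590 × (1 + 0.0687 × 11.7)] = 4.36×10^7 / 4672 = 9323 m³.
With mixed-liquor wasting, θ_c = V/Q_w, so Q_w = V/θ_c = 9323/11.7 = 796.8 m³/d.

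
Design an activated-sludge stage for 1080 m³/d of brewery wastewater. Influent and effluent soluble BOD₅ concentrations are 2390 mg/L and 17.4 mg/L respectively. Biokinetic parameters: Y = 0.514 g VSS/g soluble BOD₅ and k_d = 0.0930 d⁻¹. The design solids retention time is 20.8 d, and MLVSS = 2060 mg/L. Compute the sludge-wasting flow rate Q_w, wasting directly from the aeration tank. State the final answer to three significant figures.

Q_w ≈ 218 m³/d

Rearranging the biomass balance for a CMAS with decay, V = Y·Q·ΔS·θ_c / [X·(1+k_d θ_c)] = 0.514 × 1080 × (2390 − 17.4) × 20.8 / [2060 × (1 + 0.0930 × 20.8)] = 2.74×10^7 / 6045 = 4532 m³.
For wasting at MLVSS concentration, Q_w = V/θ_c = 4532/20.8 = 217.9 m³/d.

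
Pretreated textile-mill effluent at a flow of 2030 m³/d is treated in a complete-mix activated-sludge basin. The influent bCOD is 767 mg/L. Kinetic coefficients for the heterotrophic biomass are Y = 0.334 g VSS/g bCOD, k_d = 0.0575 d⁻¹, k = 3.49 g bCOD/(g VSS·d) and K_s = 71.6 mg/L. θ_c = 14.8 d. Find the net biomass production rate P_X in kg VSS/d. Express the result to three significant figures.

Effluent substrate depends only on kinetics and SRT: S = K_s(1 + k_d θ_c) / [θ_c(Yk − k_d) − 1] = 71.6 × (1 + 0.0575 × 14.8) / [14.8 × (0.334 × 3.49 − 0.0575) − 1] = 132.5 / 15.40 = 8.606 mg/L.
Correct the yield for decay: Y_obs = Y/(1 + k_d θ_c) = 0.334 / (1 + 0.0575 × 14.8) = 0.334 / 1.851 = 0.1804.
ΔS = 767 − 8.61 = 758.4 mg/L, so the substrate removal rate is 2030 × 758.4/1000 = 1540 kg bCOD/d.
P_X = Y_obs · Q(S₀ − S) = 0.1804 × 1540 = 277.8 kg VSS/d.

P_X ≈ 278 kg VSS/d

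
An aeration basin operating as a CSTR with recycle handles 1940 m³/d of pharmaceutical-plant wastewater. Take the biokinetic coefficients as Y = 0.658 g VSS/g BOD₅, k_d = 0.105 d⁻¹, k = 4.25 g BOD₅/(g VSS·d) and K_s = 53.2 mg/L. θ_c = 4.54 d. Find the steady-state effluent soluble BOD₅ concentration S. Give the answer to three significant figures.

S ≈ 7.00 mg/L

From the Monod/SRT balance for a CMAS, S = K_s·(1+k_d θ_c)/[θ_c·(Y k − k_d) − 1] = 53.2 × (1 + 0.105 × 4.54) / [4.54 × (0.658 × 4.25 − 0.105) − 1] = 78.56 / 11.22 = 7.002 mg/L.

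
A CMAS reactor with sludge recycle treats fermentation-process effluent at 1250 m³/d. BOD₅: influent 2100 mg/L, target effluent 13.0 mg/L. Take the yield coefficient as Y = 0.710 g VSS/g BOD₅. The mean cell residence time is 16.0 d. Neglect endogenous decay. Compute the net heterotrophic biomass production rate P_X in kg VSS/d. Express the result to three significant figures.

With endogenous decay neglected, the observed yield equals the true yield: Y_obs = Y = 0.710 g VSS/g BOD₅.
ΔS = 2100 − 13.0 = 2087 mg/L, so the substrate removal rate is 1250 × 2087/1000 = 2609 kg BOD₅/d.
P_X = Y_obs · Q(S₀ − S) = 0.7100 × 2609 = 1852 kg VSS/d.

P_X ≈ 1850 kg VSS/d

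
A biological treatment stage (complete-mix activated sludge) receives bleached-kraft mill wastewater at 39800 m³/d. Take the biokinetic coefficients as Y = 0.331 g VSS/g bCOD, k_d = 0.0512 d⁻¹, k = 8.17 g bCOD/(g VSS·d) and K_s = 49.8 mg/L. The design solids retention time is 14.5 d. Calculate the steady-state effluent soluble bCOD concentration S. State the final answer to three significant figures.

From the Monod/SRT balance for a CMAS, S = K_s·(1+k_d θ_c)/[θ_c·(Y k − k_d) − 1] = 49.8 × (1 + 0.0512 × 14.5) / [14.5 × (0.331 × 8.17 − 0.0512) − 1] = 86.77 / 37.47 = 2.316 mg/L.

S ≈ 2.32 mg/L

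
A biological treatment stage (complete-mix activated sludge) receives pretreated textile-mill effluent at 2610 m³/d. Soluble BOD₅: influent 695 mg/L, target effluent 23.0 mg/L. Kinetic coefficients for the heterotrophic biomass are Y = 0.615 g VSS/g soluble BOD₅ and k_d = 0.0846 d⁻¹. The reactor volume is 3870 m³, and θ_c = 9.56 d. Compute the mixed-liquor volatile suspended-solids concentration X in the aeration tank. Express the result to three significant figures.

X = Y·Q·ΔS·θ_c / [V·(1 + k_d θ_c)] = 0.615 × 2610 × (695 − 23.0) × 9.56 / [3870 × (1 + 0.0846 × 9.56)] = 1473 mg/L.

X ≈ 1470 mg/L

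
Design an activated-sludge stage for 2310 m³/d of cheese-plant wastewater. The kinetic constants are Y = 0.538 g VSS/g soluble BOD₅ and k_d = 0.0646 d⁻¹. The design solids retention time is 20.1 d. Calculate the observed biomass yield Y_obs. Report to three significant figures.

Y_obs ≈ 0.234 g VSS/g soluble BOD₅

Correct the yield for decay: Y_obs = Y/(1 + k_d θ_c) = 0.538 / (1 + 0.0646 × 20.1) = 0.538 / 2.298 = 0.2341.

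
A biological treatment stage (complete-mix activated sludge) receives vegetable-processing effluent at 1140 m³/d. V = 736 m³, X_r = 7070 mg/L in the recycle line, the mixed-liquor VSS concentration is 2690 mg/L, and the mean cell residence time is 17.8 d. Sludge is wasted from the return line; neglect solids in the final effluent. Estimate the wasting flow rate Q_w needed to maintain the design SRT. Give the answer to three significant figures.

Q_w ≈ 15.7 m³/d

Wasting from the return line (neglecting effluent solids): Q_w = V·X / (θ_c·X_r) = 736.0 × 2690 / (17.8 × 7070) = 15.73 m³/d.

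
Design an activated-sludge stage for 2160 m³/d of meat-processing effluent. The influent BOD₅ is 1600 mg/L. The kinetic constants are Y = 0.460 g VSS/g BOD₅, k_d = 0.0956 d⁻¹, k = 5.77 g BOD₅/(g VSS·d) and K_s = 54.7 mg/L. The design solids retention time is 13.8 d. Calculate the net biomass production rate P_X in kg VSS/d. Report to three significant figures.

P_X ≈ 684 kg VSS/d

For a completely mixed reactor with recycle the Lawrence–McCarty relation gives S = K_s·(1 + k_d·θ_c) / [θ_c·(Y·k − k_d) − 1] = 54.7 × (1 + 0.0956 × 13.8) / [13.8 × (0.460 × 5.77 − 0.0956) − 1] = 126.9 / 34.31 = 3.698 mg/L.
Y_obs = Y / (1 + k_d θ_c) = 0.460 / (1 + 0.0956 × 13.8) = 0.460 / 2.319 = 0.1983.
Substrate removed = Q·(S₀ − S) = 2160 m³/d × (1600 − 3.70) g/m³ = 3.45×10^6 g/d = 3448 kg/d.
Net biomass production P_X = Y_obs × Q·(S₀ − S) = 0.1983 × 3448 = 683.9 kg VSS/d.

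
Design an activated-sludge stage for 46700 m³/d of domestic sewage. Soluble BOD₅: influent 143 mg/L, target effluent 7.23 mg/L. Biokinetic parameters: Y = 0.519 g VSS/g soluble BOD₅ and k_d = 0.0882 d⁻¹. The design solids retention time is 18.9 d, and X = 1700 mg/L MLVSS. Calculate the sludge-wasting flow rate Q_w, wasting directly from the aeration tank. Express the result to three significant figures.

Steady-state biomass mass balance: V·X·(1 + k_d·θ_c) = Y·Q·(S₀ − S)·θ_c, so V = 0.519 × 46700 × (143 − 7.23) × 18.9 / [1700 × (1 + 0.0882 × 18.9)] = 6.22×10^7 / 4534 = 13718 m³.
With mixed-liquor wasting, θ_c = V/Q_w, so Q_w = V/θ_c = 13718/18.9 = 725.8 m³/d.

Q_w ≈ 726 m³/d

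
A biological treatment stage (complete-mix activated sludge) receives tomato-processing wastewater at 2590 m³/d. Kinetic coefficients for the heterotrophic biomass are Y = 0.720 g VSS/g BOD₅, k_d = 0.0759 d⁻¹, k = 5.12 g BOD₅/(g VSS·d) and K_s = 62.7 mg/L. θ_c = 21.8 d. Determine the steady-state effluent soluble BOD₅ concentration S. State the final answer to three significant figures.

S ≈ 2.14 mg/L

For a completely mixed reactor with recycle the Lawrence–McCarty relation gives S = K_s·(1 + k_d·θ_c) / [θ_c·(Y·k − k_d) − 1] = 62.7 × (1 + 0.0759 × 21.8) / [21.8 × (0.720 × 5.12 − 0.0759) − 1] = 166.4 / 77.71 = 2.142 mg/L.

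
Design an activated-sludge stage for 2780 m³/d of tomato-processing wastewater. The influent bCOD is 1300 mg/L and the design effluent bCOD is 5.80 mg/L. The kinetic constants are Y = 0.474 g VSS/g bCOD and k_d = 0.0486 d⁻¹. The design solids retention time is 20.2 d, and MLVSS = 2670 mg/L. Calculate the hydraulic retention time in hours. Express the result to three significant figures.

τ ≈ 56.2 h

From the SRT design equation V = Y Q (S₀−S) θ_c / [X (1 + k_d θ_c)] = 0.474 × 2780 × (1300 − 5.80) × 20.2 / [2670 × (1 + 0.0486 × 20.2)] = 3.44×10^7 / 5291 = 6511 m³.
Hydraulic retention time τ = V/Q = 6511 / 2780 = 2.342 d = 56.21 h.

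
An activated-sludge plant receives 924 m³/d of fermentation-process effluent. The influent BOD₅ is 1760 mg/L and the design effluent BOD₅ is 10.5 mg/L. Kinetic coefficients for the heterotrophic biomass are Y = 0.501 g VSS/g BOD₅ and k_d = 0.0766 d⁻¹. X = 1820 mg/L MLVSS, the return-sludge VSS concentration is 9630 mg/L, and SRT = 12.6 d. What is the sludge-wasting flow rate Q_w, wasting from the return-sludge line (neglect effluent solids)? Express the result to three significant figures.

Q_w ≈ 42.8 m³/d

From the SRT design equation V = Y Q (S₀−S) θ_c / [X (1 + k_d θ_c)] = 0.501 × 924 × (1760 − 10.5) × 12.6 / [1820 × (1 + 0.0766 × 12.6)] = 1.02×10^7 / 3577 = 2853 m³.
θ_c = V·X/(Q_w·X_r) when wasting from the recycle, so Q_w = V·X/(θ_c·X_r) = 2853 × 1820 / (12.6 × 9630) = 42.80 m³/d.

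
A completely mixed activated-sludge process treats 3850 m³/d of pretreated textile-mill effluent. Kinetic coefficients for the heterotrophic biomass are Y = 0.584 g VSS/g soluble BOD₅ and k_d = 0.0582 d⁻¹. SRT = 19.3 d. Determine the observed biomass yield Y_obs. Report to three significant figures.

Y_obs ≈ 0.275 g VSS/g soluble BOD₅

The observed yield is Y_obs = Y/(1 + k_d·θ_c) = 0.584 / (1 + 0.0582 × 19.3) = 0.584 / 2.123 = 0.2750 g VSS per g soluble BOD₅ removed.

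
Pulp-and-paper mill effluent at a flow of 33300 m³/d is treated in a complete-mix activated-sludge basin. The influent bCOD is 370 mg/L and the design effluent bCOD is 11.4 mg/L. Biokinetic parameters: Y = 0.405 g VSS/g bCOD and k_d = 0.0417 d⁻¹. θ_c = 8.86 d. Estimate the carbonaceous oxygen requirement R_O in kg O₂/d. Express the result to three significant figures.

R_O ≈ 6930 kg O₂/d

Observed yield with endogenous decay: Y_obs = Y / (1 + k_d·θ_c) = 0.405 / (1 + 0.0417 × 8.86) = 0.405 / 1.369 = 0.2957 g VSS/g bCOD.
Mass of bCOD removed per day: Q(S₀ − S) = 33300 × 358.6 g/m³ = 11941 kg/d.
Net sludge production P_X = 0.2957 × 11941 = 3532 kg VSS/d.
R_O = Q·(S₀ − S) − 1.42·P_X = 11941 − 1.42 × 3532 = 6927 kg O₂/d.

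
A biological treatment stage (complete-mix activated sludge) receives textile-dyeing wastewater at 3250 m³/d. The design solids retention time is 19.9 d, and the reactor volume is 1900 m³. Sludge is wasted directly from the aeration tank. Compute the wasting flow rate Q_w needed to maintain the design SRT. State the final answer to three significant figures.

Q_w ≈ 95.5 m³/d

For wasting at MLVSS concentration, Q_w = V/θ_c = 1900/19.9 = 95.48 m³/d.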